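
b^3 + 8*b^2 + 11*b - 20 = (b - 1)*(b + 4)*(b + 5)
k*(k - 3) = k^2 - 3*k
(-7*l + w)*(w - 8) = -7*l*w + 56*l + w^2 - 8*w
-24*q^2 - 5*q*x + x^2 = (-8*q + x)*(3*q + x)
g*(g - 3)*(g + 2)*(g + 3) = g^4 + 2*g^3 - 9*g^2 - 18*g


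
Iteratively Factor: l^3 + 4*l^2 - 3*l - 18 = (l + 3)*(l^2 + l - 6) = (l + 3)^2*(l - 2)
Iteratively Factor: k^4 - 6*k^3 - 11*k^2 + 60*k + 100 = (k - 5)*(k^3 - k^2 - 16*k - 20) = (k - 5)*(k + 2)*(k^2 - 3*k - 10) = (k - 5)*(k + 2)^2*(k - 5)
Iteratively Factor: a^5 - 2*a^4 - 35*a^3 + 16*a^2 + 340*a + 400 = (a - 5)*(a^4 + 3*a^3 - 20*a^2 - 84*a - 80) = (a - 5)*(a + 4)*(a^3 - a^2 - 16*a - 20) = (a - 5)^2*(a + 4)*(a^2 + 4*a + 4) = (a - 5)^2*(a + 2)*(a + 4)*(a + 2)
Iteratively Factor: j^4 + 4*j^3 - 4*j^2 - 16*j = (j - 2)*(j^3 + 6*j^2 + 8*j) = (j - 2)*(j + 4)*(j^2 + 2*j) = (j - 2)*(j + 2)*(j + 4)*(j)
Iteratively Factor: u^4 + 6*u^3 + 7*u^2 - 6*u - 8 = (u + 1)*(u^3 + 5*u^2 + 2*u - 8) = (u - 1)*(u + 1)*(u^2 + 6*u + 8) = (u - 1)*(u + 1)*(u + 4)*(u + 2)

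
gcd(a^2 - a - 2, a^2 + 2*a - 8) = a - 2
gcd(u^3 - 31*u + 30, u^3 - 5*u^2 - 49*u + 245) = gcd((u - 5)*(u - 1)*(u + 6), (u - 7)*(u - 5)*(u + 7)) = u - 5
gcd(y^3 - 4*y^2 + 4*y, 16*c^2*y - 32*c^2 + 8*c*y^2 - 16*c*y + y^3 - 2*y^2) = y - 2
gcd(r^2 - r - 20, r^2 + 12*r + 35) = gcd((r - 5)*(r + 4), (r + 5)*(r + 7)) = 1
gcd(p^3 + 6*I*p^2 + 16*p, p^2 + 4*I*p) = p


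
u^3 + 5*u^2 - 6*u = u*(u - 1)*(u + 6)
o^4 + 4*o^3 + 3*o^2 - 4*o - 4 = (o - 1)*(o + 1)*(o + 2)^2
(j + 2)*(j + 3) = j^2 + 5*j + 6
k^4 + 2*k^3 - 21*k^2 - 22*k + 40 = (k - 4)*(k - 1)*(k + 2)*(k + 5)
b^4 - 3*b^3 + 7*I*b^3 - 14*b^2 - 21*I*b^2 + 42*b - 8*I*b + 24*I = (b - 3)*(b + I)*(b + 2*I)*(b + 4*I)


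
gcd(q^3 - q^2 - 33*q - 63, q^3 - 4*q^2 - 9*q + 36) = q + 3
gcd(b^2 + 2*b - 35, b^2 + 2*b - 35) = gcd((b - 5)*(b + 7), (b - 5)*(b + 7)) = b^2 + 2*b - 35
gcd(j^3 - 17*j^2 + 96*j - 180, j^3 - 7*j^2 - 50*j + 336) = j - 6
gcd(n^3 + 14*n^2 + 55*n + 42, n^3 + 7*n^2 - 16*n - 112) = n + 7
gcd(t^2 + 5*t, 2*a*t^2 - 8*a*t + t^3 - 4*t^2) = t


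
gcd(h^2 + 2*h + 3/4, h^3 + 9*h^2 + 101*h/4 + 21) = h + 3/2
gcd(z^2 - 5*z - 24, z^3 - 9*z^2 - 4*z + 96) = z^2 - 5*z - 24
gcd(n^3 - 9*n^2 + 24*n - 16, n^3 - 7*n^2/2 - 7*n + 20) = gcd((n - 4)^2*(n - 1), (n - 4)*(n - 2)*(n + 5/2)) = n - 4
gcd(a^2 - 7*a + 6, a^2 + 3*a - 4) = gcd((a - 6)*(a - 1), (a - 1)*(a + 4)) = a - 1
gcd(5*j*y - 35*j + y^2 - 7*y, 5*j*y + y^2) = 5*j + y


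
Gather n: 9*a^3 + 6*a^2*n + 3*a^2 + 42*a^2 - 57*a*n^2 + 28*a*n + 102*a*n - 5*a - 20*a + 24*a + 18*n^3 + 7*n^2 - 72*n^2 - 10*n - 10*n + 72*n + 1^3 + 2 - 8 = 9*a^3 + 45*a^2 - a + 18*n^3 + n^2*(-57*a - 65) + n*(6*a^2 + 130*a + 52) - 5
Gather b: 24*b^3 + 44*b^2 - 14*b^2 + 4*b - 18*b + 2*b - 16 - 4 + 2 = 24*b^3 + 30*b^2 - 12*b - 18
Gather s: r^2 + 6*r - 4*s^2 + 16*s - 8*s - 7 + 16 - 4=r^2 + 6*r - 4*s^2 + 8*s + 5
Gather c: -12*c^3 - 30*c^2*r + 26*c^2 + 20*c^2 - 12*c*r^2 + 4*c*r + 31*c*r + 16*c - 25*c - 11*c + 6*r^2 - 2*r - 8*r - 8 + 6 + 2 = -12*c^3 + c^2*(46 - 30*r) + c*(-12*r^2 + 35*r - 20) + 6*r^2 - 10*r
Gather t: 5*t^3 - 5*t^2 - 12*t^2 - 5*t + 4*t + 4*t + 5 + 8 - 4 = 5*t^3 - 17*t^2 + 3*t + 9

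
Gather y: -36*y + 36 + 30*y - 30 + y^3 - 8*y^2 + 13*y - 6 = y^3 - 8*y^2 + 7*y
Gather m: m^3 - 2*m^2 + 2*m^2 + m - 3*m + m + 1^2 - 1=m^3 - m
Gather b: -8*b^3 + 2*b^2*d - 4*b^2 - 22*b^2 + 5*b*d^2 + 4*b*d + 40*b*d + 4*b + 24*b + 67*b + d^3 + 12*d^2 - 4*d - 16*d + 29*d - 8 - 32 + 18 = -8*b^3 + b^2*(2*d - 26) + b*(5*d^2 + 44*d + 95) + d^3 + 12*d^2 + 9*d - 22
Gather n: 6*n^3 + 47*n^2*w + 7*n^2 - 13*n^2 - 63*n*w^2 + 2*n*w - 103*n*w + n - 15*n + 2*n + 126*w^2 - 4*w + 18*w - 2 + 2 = 6*n^3 + n^2*(47*w - 6) + n*(-63*w^2 - 101*w - 12) + 126*w^2 + 14*w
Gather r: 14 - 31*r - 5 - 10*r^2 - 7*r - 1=-10*r^2 - 38*r + 8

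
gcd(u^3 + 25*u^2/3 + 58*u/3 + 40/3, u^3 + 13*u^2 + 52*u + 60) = u^2 + 7*u + 10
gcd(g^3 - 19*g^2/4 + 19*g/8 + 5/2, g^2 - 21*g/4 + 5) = g^2 - 21*g/4 + 5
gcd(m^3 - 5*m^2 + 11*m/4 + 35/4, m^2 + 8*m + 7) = m + 1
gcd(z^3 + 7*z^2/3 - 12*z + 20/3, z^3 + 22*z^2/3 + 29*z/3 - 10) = z^2 + 13*z/3 - 10/3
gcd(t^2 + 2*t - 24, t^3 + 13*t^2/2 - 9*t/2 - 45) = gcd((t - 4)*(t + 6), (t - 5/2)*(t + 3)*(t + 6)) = t + 6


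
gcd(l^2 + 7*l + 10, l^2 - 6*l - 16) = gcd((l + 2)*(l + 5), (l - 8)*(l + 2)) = l + 2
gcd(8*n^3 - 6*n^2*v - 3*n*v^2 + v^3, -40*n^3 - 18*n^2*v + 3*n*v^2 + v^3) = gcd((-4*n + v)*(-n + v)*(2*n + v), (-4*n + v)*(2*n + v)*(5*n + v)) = -8*n^2 - 2*n*v + v^2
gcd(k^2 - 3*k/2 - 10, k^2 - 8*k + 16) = k - 4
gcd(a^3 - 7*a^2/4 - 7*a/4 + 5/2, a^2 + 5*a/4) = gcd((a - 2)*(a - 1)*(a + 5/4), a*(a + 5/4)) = a + 5/4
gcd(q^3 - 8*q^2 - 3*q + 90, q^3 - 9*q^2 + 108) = q^2 - 3*q - 18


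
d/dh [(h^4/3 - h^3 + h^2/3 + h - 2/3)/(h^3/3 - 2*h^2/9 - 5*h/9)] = 3*(3*h^4 - 10*h^3 + 5*h^2 + 12*h - 10)/(h^2*(9*h^2 - 30*h + 25))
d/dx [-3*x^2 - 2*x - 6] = -6*x - 2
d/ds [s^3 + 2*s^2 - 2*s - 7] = 3*s^2 + 4*s - 2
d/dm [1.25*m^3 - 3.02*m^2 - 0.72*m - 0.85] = 3.75*m^2 - 6.04*m - 0.72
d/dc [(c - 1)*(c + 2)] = 2*c + 1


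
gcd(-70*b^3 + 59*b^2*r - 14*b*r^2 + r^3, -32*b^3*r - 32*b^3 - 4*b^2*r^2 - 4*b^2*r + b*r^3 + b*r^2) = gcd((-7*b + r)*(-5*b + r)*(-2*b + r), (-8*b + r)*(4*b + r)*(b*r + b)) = 1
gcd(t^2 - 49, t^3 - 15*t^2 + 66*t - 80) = 1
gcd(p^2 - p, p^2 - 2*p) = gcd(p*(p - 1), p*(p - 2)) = p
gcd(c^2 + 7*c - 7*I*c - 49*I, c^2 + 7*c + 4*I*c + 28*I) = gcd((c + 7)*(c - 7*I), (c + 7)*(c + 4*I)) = c + 7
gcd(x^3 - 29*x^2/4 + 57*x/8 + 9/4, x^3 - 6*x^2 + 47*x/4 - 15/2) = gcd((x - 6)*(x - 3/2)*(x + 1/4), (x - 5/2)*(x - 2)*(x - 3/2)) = x - 3/2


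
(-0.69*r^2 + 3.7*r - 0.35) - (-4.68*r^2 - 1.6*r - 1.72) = 3.99*r^2 + 5.3*r + 1.37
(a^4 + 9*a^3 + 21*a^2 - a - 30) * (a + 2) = a^5 + 11*a^4 + 39*a^3 + 41*a^2 - 32*a - 60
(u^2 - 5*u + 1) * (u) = u^3 - 5*u^2 + u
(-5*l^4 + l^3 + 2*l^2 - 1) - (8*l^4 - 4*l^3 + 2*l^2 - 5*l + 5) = -13*l^4 + 5*l^3 + 5*l - 6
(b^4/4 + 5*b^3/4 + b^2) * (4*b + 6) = b^5 + 13*b^4/2 + 23*b^3/2 + 6*b^2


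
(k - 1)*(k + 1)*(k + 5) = k^3 + 5*k^2 - k - 5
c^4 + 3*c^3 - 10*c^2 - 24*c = c*(c - 3)*(c + 2)*(c + 4)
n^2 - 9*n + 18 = (n - 6)*(n - 3)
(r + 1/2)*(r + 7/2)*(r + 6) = r^3 + 10*r^2 + 103*r/4 + 21/2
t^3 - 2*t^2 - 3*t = t*(t - 3)*(t + 1)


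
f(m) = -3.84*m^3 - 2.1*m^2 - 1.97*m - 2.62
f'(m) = -11.52*m^2 - 4.2*m - 1.97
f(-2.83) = 73.17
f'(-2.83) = -82.35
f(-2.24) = 34.42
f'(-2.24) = -50.36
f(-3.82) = 188.31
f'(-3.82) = -154.03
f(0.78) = -7.26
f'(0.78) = -12.25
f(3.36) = -178.61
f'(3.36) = -146.14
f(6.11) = -968.95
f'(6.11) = -457.70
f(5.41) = -682.77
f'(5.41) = -361.86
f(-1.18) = 3.09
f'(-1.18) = -13.05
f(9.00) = -2989.81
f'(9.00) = -972.89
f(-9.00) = 2644.37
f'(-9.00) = -897.29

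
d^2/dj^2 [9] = 0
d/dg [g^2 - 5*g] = 2*g - 5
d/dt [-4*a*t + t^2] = -4*a + 2*t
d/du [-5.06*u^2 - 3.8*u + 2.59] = -10.12*u - 3.8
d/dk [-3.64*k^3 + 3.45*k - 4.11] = 3.45 - 10.92*k^2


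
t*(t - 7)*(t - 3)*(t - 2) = t^4 - 12*t^3 + 41*t^2 - 42*t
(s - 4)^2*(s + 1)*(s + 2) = s^4 - 5*s^3 - 6*s^2 + 32*s + 32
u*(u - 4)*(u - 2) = u^3 - 6*u^2 + 8*u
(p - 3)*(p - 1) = p^2 - 4*p + 3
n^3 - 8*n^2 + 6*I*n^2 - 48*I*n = n*(n - 8)*(n + 6*I)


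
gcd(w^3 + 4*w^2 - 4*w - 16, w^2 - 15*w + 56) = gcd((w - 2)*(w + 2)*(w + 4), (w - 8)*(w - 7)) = 1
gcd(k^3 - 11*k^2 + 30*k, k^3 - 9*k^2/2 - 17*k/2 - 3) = k - 6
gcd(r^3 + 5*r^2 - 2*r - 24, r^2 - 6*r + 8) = r - 2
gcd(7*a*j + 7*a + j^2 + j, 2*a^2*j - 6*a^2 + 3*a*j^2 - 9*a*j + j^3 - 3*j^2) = 1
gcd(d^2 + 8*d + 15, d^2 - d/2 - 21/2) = d + 3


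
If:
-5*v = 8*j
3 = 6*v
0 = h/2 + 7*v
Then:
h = -7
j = -5/16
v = 1/2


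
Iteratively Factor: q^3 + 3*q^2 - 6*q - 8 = (q - 2)*(q^2 + 5*q + 4) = (q - 2)*(q + 1)*(q + 4)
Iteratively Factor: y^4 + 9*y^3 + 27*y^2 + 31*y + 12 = (y + 3)*(y^3 + 6*y^2 + 9*y + 4) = (y + 1)*(y + 3)*(y^2 + 5*y + 4) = (y + 1)^2*(y + 3)*(y + 4)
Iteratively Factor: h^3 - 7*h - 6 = (h - 3)*(h^2 + 3*h + 2) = (h - 3)*(h + 1)*(h + 2)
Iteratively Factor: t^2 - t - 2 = (t + 1)*(t - 2)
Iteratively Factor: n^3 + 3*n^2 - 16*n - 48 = (n + 3)*(n^2 - 16) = (n - 4)*(n + 3)*(n + 4)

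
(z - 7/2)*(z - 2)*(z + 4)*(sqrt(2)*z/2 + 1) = sqrt(2)*z^4/2 - 3*sqrt(2)*z^3/4 + z^3 - 15*sqrt(2)*z^2/2 - 3*z^2/2 - 15*z + 14*sqrt(2)*z + 28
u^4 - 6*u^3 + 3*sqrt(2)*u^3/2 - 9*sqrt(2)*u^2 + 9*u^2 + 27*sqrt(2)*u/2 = u*(u - 3)^2*(u + 3*sqrt(2)/2)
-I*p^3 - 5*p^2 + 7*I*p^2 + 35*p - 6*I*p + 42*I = (p - 7)*(p - 6*I)*(-I*p + 1)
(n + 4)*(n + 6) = n^2 + 10*n + 24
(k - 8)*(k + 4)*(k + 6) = k^3 + 2*k^2 - 56*k - 192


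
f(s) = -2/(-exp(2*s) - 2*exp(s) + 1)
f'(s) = -2*(2*exp(2*s) + 2*exp(s))/(-exp(2*s) - 2*exp(s) + 1)^2 = -4*(exp(s) + 1)*exp(s)/(exp(2*s) + 2*exp(s) - 1)^2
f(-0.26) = 1.76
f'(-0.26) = -4.23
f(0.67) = 0.30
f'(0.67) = -0.51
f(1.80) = 0.04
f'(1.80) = -0.07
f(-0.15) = 1.37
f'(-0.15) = -3.00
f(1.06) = 0.15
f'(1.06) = -0.26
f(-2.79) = -2.29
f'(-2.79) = -0.34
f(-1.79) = -3.13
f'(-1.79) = -1.91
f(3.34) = 0.00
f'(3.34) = -0.00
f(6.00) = 0.00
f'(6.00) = 0.00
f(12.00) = 0.00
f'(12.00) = 0.00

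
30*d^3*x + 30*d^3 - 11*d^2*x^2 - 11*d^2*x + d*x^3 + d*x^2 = (-6*d + x)*(-5*d + x)*(d*x + d)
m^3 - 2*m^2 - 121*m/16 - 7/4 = (m - 4)*(m + 1/4)*(m + 7/4)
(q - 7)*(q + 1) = q^2 - 6*q - 7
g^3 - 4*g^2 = g^2*(g - 4)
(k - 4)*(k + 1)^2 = k^3 - 2*k^2 - 7*k - 4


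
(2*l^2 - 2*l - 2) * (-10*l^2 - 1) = -20*l^4 + 20*l^3 + 18*l^2 + 2*l + 2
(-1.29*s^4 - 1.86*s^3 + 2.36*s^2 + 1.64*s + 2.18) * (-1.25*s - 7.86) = 1.6125*s^5 + 12.4644*s^4 + 11.6696*s^3 - 20.5996*s^2 - 15.6154*s - 17.1348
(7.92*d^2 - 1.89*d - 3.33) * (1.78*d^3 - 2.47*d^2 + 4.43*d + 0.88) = 14.0976*d^5 - 22.9266*d^4 + 33.8265*d^3 + 6.822*d^2 - 16.4151*d - 2.9304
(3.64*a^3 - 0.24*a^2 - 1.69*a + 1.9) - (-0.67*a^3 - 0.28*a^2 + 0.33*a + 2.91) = 4.31*a^3 + 0.04*a^2 - 2.02*a - 1.01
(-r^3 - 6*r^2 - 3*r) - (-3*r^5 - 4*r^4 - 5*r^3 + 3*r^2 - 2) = 3*r^5 + 4*r^4 + 4*r^3 - 9*r^2 - 3*r + 2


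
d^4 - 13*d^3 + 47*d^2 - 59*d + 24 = (d - 8)*(d - 3)*(d - 1)^2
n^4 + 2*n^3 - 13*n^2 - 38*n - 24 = (n - 4)*(n + 1)*(n + 2)*(n + 3)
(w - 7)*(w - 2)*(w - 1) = w^3 - 10*w^2 + 23*w - 14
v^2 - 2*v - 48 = (v - 8)*(v + 6)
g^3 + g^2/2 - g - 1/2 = (g - 1)*(g + 1/2)*(g + 1)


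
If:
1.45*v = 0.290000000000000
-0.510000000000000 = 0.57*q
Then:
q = -0.89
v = 0.20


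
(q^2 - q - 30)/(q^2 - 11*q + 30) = (q + 5)/(q - 5)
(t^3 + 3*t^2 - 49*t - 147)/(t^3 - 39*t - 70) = (t^2 + 10*t + 21)/(t^2 + 7*t + 10)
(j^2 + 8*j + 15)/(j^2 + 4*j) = (j^2 + 8*j + 15)/(j*(j + 4))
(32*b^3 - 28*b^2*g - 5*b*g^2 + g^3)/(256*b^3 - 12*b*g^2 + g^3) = (b - g)/(8*b - g)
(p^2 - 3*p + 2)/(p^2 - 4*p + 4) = (p - 1)/(p - 2)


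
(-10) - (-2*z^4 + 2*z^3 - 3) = 2*z^4 - 2*z^3 - 7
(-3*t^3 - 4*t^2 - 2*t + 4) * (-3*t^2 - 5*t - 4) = 9*t^5 + 27*t^4 + 38*t^3 + 14*t^2 - 12*t - 16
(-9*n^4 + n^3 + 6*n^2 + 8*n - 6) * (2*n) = -18*n^5 + 2*n^4 + 12*n^3 + 16*n^2 - 12*n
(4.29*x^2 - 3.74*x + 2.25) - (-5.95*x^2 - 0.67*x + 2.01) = 10.24*x^2 - 3.07*x + 0.24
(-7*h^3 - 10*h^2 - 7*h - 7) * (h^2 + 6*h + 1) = -7*h^5 - 52*h^4 - 74*h^3 - 59*h^2 - 49*h - 7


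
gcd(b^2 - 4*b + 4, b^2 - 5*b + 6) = b - 2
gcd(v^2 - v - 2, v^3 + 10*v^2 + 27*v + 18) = v + 1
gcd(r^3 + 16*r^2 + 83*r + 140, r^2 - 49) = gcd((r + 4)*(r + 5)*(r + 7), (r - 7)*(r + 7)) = r + 7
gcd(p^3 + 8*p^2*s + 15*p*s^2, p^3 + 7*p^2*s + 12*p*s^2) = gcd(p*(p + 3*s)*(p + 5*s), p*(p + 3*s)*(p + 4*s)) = p^2 + 3*p*s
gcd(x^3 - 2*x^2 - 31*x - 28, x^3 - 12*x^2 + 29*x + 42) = x^2 - 6*x - 7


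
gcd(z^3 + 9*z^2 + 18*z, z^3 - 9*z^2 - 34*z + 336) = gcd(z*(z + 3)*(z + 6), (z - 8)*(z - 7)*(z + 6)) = z + 6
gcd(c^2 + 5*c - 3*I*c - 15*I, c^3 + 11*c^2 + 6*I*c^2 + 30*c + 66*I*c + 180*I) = c + 5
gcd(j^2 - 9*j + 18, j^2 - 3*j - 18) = j - 6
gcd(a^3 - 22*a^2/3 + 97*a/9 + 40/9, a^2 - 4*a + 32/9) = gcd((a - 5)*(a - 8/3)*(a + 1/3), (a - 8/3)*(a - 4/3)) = a - 8/3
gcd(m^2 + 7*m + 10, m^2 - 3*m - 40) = m + 5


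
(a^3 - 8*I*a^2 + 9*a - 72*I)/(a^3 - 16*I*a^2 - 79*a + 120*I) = (a + 3*I)/(a - 5*I)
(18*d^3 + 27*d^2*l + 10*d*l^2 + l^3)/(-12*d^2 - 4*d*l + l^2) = (-18*d^3 - 27*d^2*l - 10*d*l^2 - l^3)/(12*d^2 + 4*d*l - l^2)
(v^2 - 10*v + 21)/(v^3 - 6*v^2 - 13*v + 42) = (v - 3)/(v^2 + v - 6)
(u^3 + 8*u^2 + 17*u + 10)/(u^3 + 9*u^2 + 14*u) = (u^2 + 6*u + 5)/(u*(u + 7))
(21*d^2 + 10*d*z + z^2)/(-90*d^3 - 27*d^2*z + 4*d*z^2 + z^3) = (7*d + z)/(-30*d^2 + d*z + z^2)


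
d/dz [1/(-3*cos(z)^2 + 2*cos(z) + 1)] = 2*(1 - 3*cos(z))*sin(z)/(-3*cos(z)^2 + 2*cos(z) + 1)^2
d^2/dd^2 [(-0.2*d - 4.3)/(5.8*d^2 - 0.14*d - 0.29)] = ((0.2*d + 4.3)*(11.6*d - 0.14)*(23.2*d - 0.28) + (6.96*d + 49.824)*(-5.8*d^2 + 0.14*d + 0.29))/(-5.8*d^2 + 0.14*d + 0.29)^3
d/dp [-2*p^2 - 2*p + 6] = -4*p - 2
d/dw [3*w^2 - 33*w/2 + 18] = 6*w - 33/2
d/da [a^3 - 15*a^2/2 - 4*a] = 3*a^2 - 15*a - 4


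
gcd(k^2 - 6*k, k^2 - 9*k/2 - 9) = k - 6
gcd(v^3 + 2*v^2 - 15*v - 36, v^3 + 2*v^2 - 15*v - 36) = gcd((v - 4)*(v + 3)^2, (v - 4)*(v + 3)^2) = v^3 + 2*v^2 - 15*v - 36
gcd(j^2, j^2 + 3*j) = j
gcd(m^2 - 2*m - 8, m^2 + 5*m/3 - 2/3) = m + 2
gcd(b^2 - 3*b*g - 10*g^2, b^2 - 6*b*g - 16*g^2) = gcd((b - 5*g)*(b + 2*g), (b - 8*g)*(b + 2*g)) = b + 2*g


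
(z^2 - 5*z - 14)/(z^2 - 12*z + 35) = (z + 2)/(z - 5)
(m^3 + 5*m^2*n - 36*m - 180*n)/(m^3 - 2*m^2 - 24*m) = (m^2 + 5*m*n + 6*m + 30*n)/(m*(m + 4))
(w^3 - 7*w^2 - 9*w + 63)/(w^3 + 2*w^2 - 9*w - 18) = (w - 7)/(w + 2)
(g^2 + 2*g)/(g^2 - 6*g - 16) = g/(g - 8)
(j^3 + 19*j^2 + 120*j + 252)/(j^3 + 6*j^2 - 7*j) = (j^2 + 12*j + 36)/(j*(j - 1))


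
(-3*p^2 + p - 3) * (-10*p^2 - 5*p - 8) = 30*p^4 + 5*p^3 + 49*p^2 + 7*p + 24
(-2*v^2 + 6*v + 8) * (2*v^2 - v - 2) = -4*v^4 + 14*v^3 + 14*v^2 - 20*v - 16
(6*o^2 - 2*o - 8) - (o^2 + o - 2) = 5*o^2 - 3*o - 6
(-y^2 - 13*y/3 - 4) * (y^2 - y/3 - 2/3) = -y^4 - 4*y^3 - 17*y^2/9 + 38*y/9 + 8/3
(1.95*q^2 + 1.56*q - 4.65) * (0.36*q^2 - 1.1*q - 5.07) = 0.702*q^4 - 1.5834*q^3 - 13.2765*q^2 - 2.7942*q + 23.5755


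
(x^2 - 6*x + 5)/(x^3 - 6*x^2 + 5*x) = 1/x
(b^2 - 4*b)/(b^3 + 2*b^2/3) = 3*(b - 4)/(b*(3*b + 2))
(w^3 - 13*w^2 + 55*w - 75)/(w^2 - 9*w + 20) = (w^2 - 8*w + 15)/(w - 4)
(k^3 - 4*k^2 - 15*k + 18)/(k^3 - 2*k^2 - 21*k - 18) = (k - 1)/(k + 1)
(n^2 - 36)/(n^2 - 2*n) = (n^2 - 36)/(n*(n - 2))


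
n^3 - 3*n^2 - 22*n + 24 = (n - 6)*(n - 1)*(n + 4)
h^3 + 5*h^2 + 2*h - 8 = (h - 1)*(h + 2)*(h + 4)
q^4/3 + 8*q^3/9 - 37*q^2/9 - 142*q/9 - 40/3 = (q/3 + 1)*(q - 4)*(q + 5/3)*(q + 2)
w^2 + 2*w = w*(w + 2)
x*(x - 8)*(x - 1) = x^3 - 9*x^2 + 8*x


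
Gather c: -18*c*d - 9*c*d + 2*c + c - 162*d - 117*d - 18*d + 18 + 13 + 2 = c*(3 - 27*d) - 297*d + 33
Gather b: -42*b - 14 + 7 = -42*b - 7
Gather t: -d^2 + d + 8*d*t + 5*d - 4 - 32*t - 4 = -d^2 + 6*d + t*(8*d - 32) - 8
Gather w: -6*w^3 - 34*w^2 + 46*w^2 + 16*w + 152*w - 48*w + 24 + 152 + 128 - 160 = -6*w^3 + 12*w^2 + 120*w + 144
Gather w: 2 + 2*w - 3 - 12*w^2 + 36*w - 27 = -12*w^2 + 38*w - 28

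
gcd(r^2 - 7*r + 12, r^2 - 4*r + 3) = r - 3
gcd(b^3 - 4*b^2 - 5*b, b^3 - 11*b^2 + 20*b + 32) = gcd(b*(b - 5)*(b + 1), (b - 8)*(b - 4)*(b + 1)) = b + 1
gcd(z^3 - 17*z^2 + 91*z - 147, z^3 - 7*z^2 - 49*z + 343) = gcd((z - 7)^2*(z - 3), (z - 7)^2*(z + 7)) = z^2 - 14*z + 49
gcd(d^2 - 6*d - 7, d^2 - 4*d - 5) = d + 1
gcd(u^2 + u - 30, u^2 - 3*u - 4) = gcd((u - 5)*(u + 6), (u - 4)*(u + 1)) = 1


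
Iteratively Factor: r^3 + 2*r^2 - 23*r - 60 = (r + 3)*(r^2 - r - 20) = (r - 5)*(r + 3)*(r + 4)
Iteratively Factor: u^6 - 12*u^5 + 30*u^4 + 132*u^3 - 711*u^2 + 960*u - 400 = (u - 5)*(u^5 - 7*u^4 - 5*u^3 + 107*u^2 - 176*u + 80) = (u - 5)*(u + 4)*(u^4 - 11*u^3 + 39*u^2 - 49*u + 20) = (u - 5)^2*(u + 4)*(u^3 - 6*u^2 + 9*u - 4) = (u - 5)^2*(u - 1)*(u + 4)*(u^2 - 5*u + 4) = (u - 5)^2*(u - 4)*(u - 1)*(u + 4)*(u - 1)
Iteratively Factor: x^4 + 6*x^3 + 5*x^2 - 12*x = (x)*(x^3 + 6*x^2 + 5*x - 12) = x*(x + 3)*(x^2 + 3*x - 4) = x*(x - 1)*(x + 3)*(x + 4)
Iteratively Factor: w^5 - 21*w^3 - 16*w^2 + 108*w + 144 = (w + 2)*(w^4 - 2*w^3 - 17*w^2 + 18*w + 72) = (w - 4)*(w + 2)*(w^3 + 2*w^2 - 9*w - 18) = (w - 4)*(w + 2)^2*(w^2 - 9) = (w - 4)*(w + 2)^2*(w + 3)*(w - 3)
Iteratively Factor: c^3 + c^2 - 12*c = (c - 3)*(c^2 + 4*c) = c*(c - 3)*(c + 4)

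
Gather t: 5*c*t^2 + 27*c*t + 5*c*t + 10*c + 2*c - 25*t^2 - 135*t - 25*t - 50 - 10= 12*c + t^2*(5*c - 25) + t*(32*c - 160) - 60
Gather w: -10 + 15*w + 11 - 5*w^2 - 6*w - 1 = -5*w^2 + 9*w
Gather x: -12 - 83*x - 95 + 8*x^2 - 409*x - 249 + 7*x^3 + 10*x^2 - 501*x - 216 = 7*x^3 + 18*x^2 - 993*x - 572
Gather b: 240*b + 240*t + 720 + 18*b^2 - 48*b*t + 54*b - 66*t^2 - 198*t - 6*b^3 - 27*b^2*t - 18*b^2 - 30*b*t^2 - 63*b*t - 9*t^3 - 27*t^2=-6*b^3 - 27*b^2*t + b*(-30*t^2 - 111*t + 294) - 9*t^3 - 93*t^2 + 42*t + 720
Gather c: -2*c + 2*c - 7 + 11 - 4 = 0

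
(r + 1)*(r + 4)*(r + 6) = r^3 + 11*r^2 + 34*r + 24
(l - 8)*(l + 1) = l^2 - 7*l - 8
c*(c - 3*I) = c^2 - 3*I*c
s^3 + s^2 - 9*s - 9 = (s - 3)*(s + 1)*(s + 3)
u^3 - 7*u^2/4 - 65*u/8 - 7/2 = (u - 4)*(u + 1/2)*(u + 7/4)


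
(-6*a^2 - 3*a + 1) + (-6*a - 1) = -6*a^2 - 9*a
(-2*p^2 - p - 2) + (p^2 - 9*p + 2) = -p^2 - 10*p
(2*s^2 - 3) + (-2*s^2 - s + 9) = 6 - s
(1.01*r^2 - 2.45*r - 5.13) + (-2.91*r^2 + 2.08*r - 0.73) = -1.9*r^2 - 0.37*r - 5.86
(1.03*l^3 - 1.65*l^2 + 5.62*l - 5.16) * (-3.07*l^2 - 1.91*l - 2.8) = -3.1621*l^5 + 3.0982*l^4 - 16.9859*l^3 + 9.727*l^2 - 5.8804*l + 14.448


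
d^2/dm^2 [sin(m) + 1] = -sin(m)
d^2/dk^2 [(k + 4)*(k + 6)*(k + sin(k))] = -k^2*sin(k) - 10*k*sin(k) + 4*k*cos(k) + 6*k - 22*sin(k) + 20*cos(k) + 20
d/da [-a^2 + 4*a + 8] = 4 - 2*a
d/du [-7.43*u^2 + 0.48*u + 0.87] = 0.48 - 14.86*u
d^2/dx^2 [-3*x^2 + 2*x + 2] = -6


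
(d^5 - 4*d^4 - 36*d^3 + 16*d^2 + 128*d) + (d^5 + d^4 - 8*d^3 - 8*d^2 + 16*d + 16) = 2*d^5 - 3*d^4 - 44*d^3 + 8*d^2 + 144*d + 16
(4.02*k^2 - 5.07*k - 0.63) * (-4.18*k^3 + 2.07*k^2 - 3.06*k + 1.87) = -16.8036*k^5 + 29.514*k^4 - 20.1627*k^3 + 21.7275*k^2 - 7.5531*k - 1.1781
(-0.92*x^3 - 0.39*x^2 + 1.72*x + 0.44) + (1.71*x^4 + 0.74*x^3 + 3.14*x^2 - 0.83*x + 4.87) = 1.71*x^4 - 0.18*x^3 + 2.75*x^2 + 0.89*x + 5.31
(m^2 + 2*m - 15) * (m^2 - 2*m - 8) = m^4 - 27*m^2 + 14*m + 120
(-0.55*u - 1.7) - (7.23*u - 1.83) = 0.13 - 7.78*u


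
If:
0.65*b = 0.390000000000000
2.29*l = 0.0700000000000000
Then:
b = 0.60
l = 0.03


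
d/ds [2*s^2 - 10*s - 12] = 4*s - 10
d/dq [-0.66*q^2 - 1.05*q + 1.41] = -1.32*q - 1.05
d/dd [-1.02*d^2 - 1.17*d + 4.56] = -2.04*d - 1.17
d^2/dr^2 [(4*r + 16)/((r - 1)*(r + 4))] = 8/(r - 1)^3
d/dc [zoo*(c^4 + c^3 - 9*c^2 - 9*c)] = zoo*(c^3 + c^2 + c + 1)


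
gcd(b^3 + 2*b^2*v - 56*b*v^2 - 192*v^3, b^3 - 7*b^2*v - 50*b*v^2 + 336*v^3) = -b + 8*v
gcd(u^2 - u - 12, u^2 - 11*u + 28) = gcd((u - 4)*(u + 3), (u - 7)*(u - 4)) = u - 4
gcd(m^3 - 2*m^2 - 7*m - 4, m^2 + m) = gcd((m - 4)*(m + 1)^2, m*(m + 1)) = m + 1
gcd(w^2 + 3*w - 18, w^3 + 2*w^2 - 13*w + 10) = 1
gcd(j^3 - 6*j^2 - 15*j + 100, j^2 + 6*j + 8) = j + 4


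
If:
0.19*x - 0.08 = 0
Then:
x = 0.42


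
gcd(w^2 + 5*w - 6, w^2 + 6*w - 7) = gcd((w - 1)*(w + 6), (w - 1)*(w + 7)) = w - 1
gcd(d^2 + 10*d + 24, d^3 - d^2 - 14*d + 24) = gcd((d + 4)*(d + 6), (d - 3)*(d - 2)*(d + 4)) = d + 4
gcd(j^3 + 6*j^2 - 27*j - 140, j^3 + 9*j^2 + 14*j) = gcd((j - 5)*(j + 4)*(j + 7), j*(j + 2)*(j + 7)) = j + 7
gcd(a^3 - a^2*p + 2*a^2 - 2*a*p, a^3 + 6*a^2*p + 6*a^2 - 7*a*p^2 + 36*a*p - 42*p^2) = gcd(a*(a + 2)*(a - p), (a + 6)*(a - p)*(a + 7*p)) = -a + p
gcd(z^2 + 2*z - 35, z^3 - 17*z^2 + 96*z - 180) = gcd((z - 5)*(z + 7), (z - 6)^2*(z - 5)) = z - 5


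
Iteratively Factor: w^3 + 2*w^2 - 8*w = (w + 4)*(w^2 - 2*w) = (w - 2)*(w + 4)*(w)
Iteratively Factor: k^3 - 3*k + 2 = (k + 2)*(k^2 - 2*k + 1) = (k - 1)*(k + 2)*(k - 1)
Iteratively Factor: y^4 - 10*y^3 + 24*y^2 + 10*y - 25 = (y - 5)*(y^3 - 5*y^2 - y + 5) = (y - 5)*(y + 1)*(y^2 - 6*y + 5) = (y - 5)*(y - 1)*(y + 1)*(y - 5)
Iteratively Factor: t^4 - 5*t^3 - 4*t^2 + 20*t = (t - 5)*(t^3 - 4*t) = t*(t - 5)*(t^2 - 4) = t*(t - 5)*(t + 2)*(t - 2)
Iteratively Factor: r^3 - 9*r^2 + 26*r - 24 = (r - 3)*(r^2 - 6*r + 8) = (r - 3)*(r - 2)*(r - 4)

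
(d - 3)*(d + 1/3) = d^2 - 8*d/3 - 1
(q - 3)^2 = q^2 - 6*q + 9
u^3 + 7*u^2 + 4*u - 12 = (u - 1)*(u + 2)*(u + 6)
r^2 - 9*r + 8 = (r - 8)*(r - 1)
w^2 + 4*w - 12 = (w - 2)*(w + 6)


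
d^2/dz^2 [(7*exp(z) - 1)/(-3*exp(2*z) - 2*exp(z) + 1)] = (-63*exp(4*z) + 78*exp(3*z) - 108*exp(2*z) + 2*exp(z) - 5)*exp(z)/(27*exp(6*z) + 54*exp(5*z) + 9*exp(4*z) - 28*exp(3*z) - 3*exp(2*z) + 6*exp(z) - 1)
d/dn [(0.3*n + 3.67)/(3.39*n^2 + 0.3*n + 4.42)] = (-1.017*n^2 - 24.8826*n + 0.225)/(11.4921*n^4 + 2.034*n^3 + 30.0576*n^2 + 2.652*n + 19.5364)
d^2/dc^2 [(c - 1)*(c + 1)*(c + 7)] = 6*c + 14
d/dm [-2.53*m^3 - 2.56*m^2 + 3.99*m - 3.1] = -7.59*m^2 - 5.12*m + 3.99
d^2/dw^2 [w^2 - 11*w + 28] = 2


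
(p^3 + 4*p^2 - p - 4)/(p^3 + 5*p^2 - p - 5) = (p + 4)/(p + 5)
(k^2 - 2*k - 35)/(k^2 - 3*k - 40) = (k - 7)/(k - 8)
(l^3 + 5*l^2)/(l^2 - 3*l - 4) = l^2*(l + 5)/(l^2 - 3*l - 4)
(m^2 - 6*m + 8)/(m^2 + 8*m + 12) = (m^2 - 6*m + 8)/(m^2 + 8*m + 12)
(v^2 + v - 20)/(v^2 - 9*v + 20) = (v + 5)/(v - 5)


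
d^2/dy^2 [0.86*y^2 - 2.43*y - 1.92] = 1.72000000000000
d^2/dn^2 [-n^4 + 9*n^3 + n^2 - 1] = -12*n^2 + 54*n + 2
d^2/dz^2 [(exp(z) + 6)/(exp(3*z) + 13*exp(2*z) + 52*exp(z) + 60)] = (4*exp(3*z) + 21*exp(2*z) + 9*exp(z) - 70)*exp(z)/(exp(6*z) + 21*exp(5*z) + 177*exp(4*z) + 763*exp(3*z) + 1770*exp(2*z) + 2100*exp(z) + 1000)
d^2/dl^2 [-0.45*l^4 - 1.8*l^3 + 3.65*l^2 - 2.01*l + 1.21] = -5.4*l^2 - 10.8*l + 7.3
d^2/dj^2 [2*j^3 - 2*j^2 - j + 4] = 12*j - 4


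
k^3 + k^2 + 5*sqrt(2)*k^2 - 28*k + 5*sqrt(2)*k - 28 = (k + 1)*(k - 2*sqrt(2))*(k + 7*sqrt(2))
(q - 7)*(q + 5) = q^2 - 2*q - 35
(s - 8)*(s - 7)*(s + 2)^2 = s^4 - 11*s^3 + 164*s + 224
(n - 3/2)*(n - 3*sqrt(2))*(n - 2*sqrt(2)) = n^3 - 5*sqrt(2)*n^2 - 3*n^2/2 + 15*sqrt(2)*n/2 + 12*n - 18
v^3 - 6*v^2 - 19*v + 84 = (v - 7)*(v - 3)*(v + 4)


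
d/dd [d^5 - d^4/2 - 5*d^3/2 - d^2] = d*(10*d^3 - 4*d^2 - 15*d - 4)/2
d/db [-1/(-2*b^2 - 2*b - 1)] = 2*(-2*b - 1)/(2*b^2 + 2*b + 1)^2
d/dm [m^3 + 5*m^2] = m*(3*m + 10)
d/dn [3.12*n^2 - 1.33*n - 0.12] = 6.24*n - 1.33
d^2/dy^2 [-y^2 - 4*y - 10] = -2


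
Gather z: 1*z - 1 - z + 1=0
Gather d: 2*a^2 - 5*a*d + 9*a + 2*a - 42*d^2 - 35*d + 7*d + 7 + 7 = 2*a^2 + 11*a - 42*d^2 + d*(-5*a - 28) + 14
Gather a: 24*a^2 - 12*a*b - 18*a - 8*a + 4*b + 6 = 24*a^2 + a*(-12*b - 26) + 4*b + 6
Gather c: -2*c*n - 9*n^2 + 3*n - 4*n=-2*c*n - 9*n^2 - n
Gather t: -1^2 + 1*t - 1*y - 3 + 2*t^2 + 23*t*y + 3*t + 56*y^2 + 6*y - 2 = 2*t^2 + t*(23*y + 4) + 56*y^2 + 5*y - 6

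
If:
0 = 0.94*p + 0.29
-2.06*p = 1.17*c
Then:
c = 0.54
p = -0.31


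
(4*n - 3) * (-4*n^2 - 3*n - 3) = -16*n^3 - 3*n + 9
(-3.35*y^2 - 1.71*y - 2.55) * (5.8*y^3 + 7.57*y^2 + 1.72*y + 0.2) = -19.43*y^5 - 35.2775*y^4 - 33.4967*y^3 - 22.9147*y^2 - 4.728*y - 0.51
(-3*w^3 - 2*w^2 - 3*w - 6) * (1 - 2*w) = 6*w^4 + w^3 + 4*w^2 + 9*w - 6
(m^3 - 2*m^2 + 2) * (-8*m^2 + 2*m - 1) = -8*m^5 + 18*m^4 - 5*m^3 - 14*m^2 + 4*m - 2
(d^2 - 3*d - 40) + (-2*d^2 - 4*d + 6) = -d^2 - 7*d - 34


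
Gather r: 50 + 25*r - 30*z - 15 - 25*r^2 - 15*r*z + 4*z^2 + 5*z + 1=-25*r^2 + r*(25 - 15*z) + 4*z^2 - 25*z + 36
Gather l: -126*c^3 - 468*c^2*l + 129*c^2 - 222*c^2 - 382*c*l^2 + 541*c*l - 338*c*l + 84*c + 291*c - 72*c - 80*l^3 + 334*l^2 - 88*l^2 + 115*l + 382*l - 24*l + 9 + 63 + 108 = -126*c^3 - 93*c^2 + 303*c - 80*l^3 + l^2*(246 - 382*c) + l*(-468*c^2 + 203*c + 473) + 180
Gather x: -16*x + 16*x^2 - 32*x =16*x^2 - 48*x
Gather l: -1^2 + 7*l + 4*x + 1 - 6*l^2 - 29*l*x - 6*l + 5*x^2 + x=-6*l^2 + l*(1 - 29*x) + 5*x^2 + 5*x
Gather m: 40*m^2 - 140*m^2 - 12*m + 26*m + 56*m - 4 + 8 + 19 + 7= -100*m^2 + 70*m + 30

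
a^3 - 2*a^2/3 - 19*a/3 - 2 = (a - 3)*(a + 1/3)*(a + 2)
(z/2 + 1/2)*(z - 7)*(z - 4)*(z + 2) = z^4/2 - 4*z^3 - 3*z^2/2 + 31*z + 28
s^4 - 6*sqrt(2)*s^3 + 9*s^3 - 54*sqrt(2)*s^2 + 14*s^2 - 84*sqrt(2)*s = s*(s + 2)*(s + 7)*(s - 6*sqrt(2))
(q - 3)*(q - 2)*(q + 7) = q^3 + 2*q^2 - 29*q + 42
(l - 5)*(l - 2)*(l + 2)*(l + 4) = l^4 - l^3 - 24*l^2 + 4*l + 80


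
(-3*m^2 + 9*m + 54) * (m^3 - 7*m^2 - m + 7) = -3*m^5 + 30*m^4 - 6*m^3 - 408*m^2 + 9*m + 378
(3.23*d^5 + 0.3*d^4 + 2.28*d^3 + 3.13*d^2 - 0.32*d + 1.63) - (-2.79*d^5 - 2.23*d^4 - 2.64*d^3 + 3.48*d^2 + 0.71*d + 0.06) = 6.02*d^5 + 2.53*d^4 + 4.92*d^3 - 0.35*d^2 - 1.03*d + 1.57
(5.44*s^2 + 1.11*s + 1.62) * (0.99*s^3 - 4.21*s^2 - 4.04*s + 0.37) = 5.3856*s^5 - 21.8035*s^4 - 25.0469*s^3 - 9.2918*s^2 - 6.1341*s + 0.5994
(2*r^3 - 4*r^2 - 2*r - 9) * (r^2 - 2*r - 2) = 2*r^5 - 8*r^4 + 2*r^3 + 3*r^2 + 22*r + 18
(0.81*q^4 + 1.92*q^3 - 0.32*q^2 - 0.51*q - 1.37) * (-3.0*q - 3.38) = -2.43*q^5 - 8.4978*q^4 - 5.5296*q^3 + 2.6116*q^2 + 5.8338*q + 4.6306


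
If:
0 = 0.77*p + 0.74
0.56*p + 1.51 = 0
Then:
No Solution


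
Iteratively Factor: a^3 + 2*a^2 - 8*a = (a)*(a^2 + 2*a - 8) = a*(a + 4)*(a - 2)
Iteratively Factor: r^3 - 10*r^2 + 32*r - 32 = (r - 4)*(r^2 - 6*r + 8) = (r - 4)*(r - 2)*(r - 4)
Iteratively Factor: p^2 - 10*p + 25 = (p - 5)*(p - 5)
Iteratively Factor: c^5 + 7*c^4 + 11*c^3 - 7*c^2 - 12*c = (c)*(c^4 + 7*c^3 + 11*c^2 - 7*c - 12) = c*(c - 1)*(c^3 + 8*c^2 + 19*c + 12) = c*(c - 1)*(c + 1)*(c^2 + 7*c + 12) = c*(c - 1)*(c + 1)*(c + 4)*(c + 3)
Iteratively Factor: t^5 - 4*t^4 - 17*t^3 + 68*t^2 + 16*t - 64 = (t + 4)*(t^4 - 8*t^3 + 15*t^2 + 8*t - 16) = (t - 4)*(t + 4)*(t^3 - 4*t^2 - t + 4) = (t - 4)^2*(t + 4)*(t^2 - 1) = (t - 4)^2*(t - 1)*(t + 4)*(t + 1)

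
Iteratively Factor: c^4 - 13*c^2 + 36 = (c - 3)*(c^3 + 3*c^2 - 4*c - 12) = (c - 3)*(c + 3)*(c^2 - 4) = (c - 3)*(c + 2)*(c + 3)*(c - 2)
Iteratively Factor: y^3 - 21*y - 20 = (y - 5)*(y^2 + 5*y + 4) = (y - 5)*(y + 1)*(y + 4)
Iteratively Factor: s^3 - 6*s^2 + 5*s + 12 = (s - 3)*(s^2 - 3*s - 4) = (s - 3)*(s + 1)*(s - 4)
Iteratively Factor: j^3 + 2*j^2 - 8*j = (j)*(j^2 + 2*j - 8) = j*(j - 2)*(j + 4)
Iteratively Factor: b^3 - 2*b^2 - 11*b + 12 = (b + 3)*(b^2 - 5*b + 4) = (b - 4)*(b + 3)*(b - 1)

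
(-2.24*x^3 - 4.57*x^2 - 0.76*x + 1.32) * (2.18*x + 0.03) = -4.8832*x^4 - 10.0298*x^3 - 1.7939*x^2 + 2.8548*x + 0.0396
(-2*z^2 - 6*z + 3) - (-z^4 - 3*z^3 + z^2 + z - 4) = z^4 + 3*z^3 - 3*z^2 - 7*z + 7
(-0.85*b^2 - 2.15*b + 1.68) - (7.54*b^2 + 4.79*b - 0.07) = -8.39*b^2 - 6.94*b + 1.75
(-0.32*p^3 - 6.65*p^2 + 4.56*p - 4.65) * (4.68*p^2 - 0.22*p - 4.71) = -1.4976*p^5 - 31.0516*p^4 + 24.311*p^3 + 8.5563*p^2 - 20.4546*p + 21.9015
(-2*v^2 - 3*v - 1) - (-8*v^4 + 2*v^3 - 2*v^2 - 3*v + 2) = 8*v^4 - 2*v^3 - 3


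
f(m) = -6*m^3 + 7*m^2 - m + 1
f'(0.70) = -0.02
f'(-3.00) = -205.00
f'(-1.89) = -91.76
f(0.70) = 1.67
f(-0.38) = 2.72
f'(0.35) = 1.70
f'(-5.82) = -692.18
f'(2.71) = -95.25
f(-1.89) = 68.40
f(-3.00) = 229.00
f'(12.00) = -2425.00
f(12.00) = -9371.00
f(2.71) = -69.72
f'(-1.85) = -88.50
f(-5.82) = 1426.75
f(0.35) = 1.25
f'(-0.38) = -8.92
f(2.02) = -21.91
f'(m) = -18*m^2 + 14*m - 1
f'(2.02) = -46.17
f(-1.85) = 64.80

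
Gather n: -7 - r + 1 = -r - 6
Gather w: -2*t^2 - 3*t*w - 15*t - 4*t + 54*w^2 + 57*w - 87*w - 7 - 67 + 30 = -2*t^2 - 19*t + 54*w^2 + w*(-3*t - 30) - 44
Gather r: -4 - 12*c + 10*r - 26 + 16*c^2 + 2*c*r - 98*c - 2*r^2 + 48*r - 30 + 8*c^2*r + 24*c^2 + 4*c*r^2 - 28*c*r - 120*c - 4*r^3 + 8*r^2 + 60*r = 40*c^2 - 230*c - 4*r^3 + r^2*(4*c + 6) + r*(8*c^2 - 26*c + 118) - 60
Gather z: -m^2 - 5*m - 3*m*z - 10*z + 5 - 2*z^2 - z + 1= -m^2 - 5*m - 2*z^2 + z*(-3*m - 11) + 6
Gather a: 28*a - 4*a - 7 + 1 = 24*a - 6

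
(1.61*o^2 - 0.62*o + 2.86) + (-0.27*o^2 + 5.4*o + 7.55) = 1.34*o^2 + 4.78*o + 10.41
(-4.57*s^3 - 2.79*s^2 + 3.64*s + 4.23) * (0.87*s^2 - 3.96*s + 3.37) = -3.9759*s^5 + 15.6699*s^4 - 1.1857*s^3 - 20.1366*s^2 - 4.484*s + 14.2551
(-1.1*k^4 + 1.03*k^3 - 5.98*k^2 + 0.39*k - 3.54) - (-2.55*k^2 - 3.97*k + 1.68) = -1.1*k^4 + 1.03*k^3 - 3.43*k^2 + 4.36*k - 5.22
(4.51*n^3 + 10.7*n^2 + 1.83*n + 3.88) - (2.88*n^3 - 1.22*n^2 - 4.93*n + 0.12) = 1.63*n^3 + 11.92*n^2 + 6.76*n + 3.76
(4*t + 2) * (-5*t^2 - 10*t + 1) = -20*t^3 - 50*t^2 - 16*t + 2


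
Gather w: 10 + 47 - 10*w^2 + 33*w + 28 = -10*w^2 + 33*w + 85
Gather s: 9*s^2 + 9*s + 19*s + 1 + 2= 9*s^2 + 28*s + 3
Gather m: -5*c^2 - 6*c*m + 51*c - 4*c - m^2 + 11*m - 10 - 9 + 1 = -5*c^2 + 47*c - m^2 + m*(11 - 6*c) - 18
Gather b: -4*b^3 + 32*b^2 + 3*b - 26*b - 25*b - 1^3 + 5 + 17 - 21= -4*b^3 + 32*b^2 - 48*b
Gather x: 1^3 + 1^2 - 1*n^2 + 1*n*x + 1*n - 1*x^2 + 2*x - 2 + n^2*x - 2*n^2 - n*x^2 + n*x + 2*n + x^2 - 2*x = -3*n^2 - n*x^2 + 3*n + x*(n^2 + 2*n)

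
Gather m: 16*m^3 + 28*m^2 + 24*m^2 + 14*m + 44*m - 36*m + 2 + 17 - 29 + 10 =16*m^3 + 52*m^2 + 22*m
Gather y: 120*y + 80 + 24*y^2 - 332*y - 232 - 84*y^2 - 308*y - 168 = -60*y^2 - 520*y - 320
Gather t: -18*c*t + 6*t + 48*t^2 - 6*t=-18*c*t + 48*t^2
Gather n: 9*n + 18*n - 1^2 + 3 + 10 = 27*n + 12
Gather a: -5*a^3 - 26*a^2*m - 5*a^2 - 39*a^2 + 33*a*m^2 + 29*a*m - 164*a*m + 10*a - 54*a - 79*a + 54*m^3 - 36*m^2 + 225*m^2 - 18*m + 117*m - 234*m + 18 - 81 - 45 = -5*a^3 + a^2*(-26*m - 44) + a*(33*m^2 - 135*m - 123) + 54*m^3 + 189*m^2 - 135*m - 108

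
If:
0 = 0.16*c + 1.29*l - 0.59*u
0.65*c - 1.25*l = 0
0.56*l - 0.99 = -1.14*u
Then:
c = 0.52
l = 0.27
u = 0.74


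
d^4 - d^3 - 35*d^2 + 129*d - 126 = (d - 3)^2*(d - 2)*(d + 7)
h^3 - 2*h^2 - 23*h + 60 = (h - 4)*(h - 3)*(h + 5)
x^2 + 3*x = x*(x + 3)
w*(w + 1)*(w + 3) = w^3 + 4*w^2 + 3*w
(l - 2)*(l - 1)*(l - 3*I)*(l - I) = l^4 - 3*l^3 - 4*I*l^3 - l^2 + 12*I*l^2 + 9*l - 8*I*l - 6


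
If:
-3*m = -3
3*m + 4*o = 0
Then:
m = 1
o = -3/4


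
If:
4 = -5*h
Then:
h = -4/5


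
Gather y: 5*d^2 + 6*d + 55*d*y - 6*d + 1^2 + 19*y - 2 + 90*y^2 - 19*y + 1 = 5*d^2 + 55*d*y + 90*y^2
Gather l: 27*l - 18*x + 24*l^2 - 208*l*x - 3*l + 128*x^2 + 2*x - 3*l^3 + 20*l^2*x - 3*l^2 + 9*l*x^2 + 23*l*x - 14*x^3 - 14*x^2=-3*l^3 + l^2*(20*x + 21) + l*(9*x^2 - 185*x + 24) - 14*x^3 + 114*x^2 - 16*x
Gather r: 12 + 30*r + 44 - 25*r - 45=5*r + 11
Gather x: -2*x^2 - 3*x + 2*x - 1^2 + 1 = -2*x^2 - x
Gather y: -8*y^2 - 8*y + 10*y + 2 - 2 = -8*y^2 + 2*y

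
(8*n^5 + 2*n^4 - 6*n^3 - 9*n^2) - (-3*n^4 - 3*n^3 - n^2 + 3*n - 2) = 8*n^5 + 5*n^4 - 3*n^3 - 8*n^2 - 3*n + 2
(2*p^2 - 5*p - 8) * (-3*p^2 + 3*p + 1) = -6*p^4 + 21*p^3 + 11*p^2 - 29*p - 8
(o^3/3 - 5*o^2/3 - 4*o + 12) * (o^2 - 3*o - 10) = o^5/3 - 8*o^4/3 - 7*o^3/3 + 122*o^2/3 + 4*o - 120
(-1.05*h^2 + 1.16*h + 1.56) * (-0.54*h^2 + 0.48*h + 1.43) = 0.567*h^4 - 1.1304*h^3 - 1.7871*h^2 + 2.4076*h + 2.2308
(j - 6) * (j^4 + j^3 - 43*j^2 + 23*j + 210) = j^5 - 5*j^4 - 49*j^3 + 281*j^2 + 72*j - 1260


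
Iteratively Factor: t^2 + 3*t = (t + 3)*(t)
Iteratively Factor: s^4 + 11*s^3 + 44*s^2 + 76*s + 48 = (s + 4)*(s^3 + 7*s^2 + 16*s + 12) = (s + 2)*(s + 4)*(s^2 + 5*s + 6) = (s + 2)^2*(s + 4)*(s + 3)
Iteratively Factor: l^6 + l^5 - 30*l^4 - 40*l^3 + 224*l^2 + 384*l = (l + 3)*(l^5 - 2*l^4 - 24*l^3 + 32*l^2 + 128*l) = l*(l + 3)*(l^4 - 2*l^3 - 24*l^2 + 32*l + 128) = l*(l - 4)*(l + 3)*(l^3 + 2*l^2 - 16*l - 32) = l*(l - 4)*(l + 3)*(l + 4)*(l^2 - 2*l - 8) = l*(l - 4)*(l + 2)*(l + 3)*(l + 4)*(l - 4)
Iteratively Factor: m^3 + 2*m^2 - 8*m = (m + 4)*(m^2 - 2*m) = m*(m + 4)*(m - 2)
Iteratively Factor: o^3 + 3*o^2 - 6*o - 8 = (o - 2)*(o^2 + 5*o + 4) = (o - 2)*(o + 4)*(o + 1)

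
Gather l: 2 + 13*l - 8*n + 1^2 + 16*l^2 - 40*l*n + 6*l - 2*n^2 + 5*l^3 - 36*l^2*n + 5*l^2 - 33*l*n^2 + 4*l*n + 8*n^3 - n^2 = 5*l^3 + l^2*(21 - 36*n) + l*(-33*n^2 - 36*n + 19) + 8*n^3 - 3*n^2 - 8*n + 3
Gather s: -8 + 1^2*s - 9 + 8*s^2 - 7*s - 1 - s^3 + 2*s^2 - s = -s^3 + 10*s^2 - 7*s - 18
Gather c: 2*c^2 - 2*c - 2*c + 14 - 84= 2*c^2 - 4*c - 70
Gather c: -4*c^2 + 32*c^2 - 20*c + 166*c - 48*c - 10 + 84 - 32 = 28*c^2 + 98*c + 42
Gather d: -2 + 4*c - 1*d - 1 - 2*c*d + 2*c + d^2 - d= 6*c + d^2 + d*(-2*c - 2) - 3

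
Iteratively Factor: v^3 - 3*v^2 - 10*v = (v - 5)*(v^2 + 2*v) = (v - 5)*(v + 2)*(v)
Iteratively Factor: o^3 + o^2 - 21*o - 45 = (o + 3)*(o^2 - 2*o - 15) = (o - 5)*(o + 3)*(o + 3)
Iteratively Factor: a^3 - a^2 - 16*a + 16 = (a + 4)*(a^2 - 5*a + 4) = (a - 4)*(a + 4)*(a - 1)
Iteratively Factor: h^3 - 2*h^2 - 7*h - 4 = (h - 4)*(h^2 + 2*h + 1) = (h - 4)*(h + 1)*(h + 1)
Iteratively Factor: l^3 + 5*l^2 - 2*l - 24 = (l - 2)*(l^2 + 7*l + 12) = (l - 2)*(l + 4)*(l + 3)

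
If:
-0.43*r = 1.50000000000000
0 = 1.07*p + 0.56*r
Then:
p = 1.83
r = -3.49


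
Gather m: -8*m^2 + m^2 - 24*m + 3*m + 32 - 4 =-7*m^2 - 21*m + 28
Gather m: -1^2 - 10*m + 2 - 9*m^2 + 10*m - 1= -9*m^2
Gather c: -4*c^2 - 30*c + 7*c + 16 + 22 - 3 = -4*c^2 - 23*c + 35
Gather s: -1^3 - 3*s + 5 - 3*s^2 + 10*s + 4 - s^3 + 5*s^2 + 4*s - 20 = -s^3 + 2*s^2 + 11*s - 12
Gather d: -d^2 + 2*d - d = -d^2 + d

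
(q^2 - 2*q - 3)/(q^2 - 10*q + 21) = (q + 1)/(q - 7)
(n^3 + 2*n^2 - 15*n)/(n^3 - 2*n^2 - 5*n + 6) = n*(n + 5)/(n^2 + n - 2)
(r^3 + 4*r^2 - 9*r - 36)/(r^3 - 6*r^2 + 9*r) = (r^2 + 7*r + 12)/(r*(r - 3))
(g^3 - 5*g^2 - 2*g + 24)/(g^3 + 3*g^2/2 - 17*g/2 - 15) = 2*(g - 4)/(2*g + 5)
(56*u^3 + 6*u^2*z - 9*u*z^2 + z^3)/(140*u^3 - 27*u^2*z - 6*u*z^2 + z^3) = (2*u + z)/(5*u + z)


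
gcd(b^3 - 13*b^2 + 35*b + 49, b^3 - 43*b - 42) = b^2 - 6*b - 7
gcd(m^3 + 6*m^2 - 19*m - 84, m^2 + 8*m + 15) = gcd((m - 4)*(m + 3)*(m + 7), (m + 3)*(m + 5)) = m + 3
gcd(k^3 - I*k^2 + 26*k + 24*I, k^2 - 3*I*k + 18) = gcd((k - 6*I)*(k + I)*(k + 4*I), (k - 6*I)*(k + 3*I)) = k - 6*I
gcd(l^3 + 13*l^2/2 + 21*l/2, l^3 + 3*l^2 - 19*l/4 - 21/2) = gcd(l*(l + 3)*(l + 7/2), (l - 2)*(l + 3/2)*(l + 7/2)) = l + 7/2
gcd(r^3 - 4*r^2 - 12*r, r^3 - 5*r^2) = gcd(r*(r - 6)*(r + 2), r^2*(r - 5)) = r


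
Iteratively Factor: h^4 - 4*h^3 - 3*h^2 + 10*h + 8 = (h - 4)*(h^3 - 3*h - 2) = (h - 4)*(h + 1)*(h^2 - h - 2) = (h - 4)*(h - 2)*(h + 1)*(h + 1)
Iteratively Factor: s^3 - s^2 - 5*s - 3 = (s - 3)*(s^2 + 2*s + 1) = (s - 3)*(s + 1)*(s + 1)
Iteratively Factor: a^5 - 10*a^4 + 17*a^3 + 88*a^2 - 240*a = (a - 4)*(a^4 - 6*a^3 - 7*a^2 + 60*a) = (a - 4)*(a + 3)*(a^3 - 9*a^2 + 20*a) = (a - 5)*(a - 4)*(a + 3)*(a^2 - 4*a) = (a - 5)*(a - 4)^2*(a + 3)*(a)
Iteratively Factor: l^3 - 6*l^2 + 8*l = (l - 2)*(l^2 - 4*l) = l*(l - 2)*(l - 4)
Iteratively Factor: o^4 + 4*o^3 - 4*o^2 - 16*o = (o + 4)*(o^3 - 4*o) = o*(o + 4)*(o^2 - 4) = o*(o + 2)*(o + 4)*(o - 2)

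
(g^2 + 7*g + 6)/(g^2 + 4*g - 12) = (g + 1)/(g - 2)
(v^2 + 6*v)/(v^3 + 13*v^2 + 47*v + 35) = v*(v + 6)/(v^3 + 13*v^2 + 47*v + 35)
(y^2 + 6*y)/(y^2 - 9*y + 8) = y*(y + 6)/(y^2 - 9*y + 8)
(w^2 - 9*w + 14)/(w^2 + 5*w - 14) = (w - 7)/(w + 7)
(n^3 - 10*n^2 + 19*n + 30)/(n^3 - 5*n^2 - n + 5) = (n - 6)/(n - 1)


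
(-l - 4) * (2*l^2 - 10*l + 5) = -2*l^3 + 2*l^2 + 35*l - 20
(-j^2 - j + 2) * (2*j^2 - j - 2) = -2*j^4 - j^3 + 7*j^2 - 4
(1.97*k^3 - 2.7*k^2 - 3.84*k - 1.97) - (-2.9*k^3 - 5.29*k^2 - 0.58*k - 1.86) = 4.87*k^3 + 2.59*k^2 - 3.26*k - 0.11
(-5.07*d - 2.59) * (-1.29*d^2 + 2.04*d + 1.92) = 6.5403*d^3 - 7.0017*d^2 - 15.018*d - 4.9728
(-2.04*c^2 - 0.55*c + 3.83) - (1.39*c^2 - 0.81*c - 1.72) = -3.43*c^2 + 0.26*c + 5.55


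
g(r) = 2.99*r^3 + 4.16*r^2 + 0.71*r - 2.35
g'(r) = 8.97*r^2 + 8.32*r + 0.71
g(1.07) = 6.84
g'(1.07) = 19.88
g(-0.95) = -1.83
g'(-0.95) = 0.90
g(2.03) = 41.25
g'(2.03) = 54.56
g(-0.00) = -2.35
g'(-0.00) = 0.71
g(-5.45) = -366.67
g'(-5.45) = 221.80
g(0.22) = -1.96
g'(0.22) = 2.97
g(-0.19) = -2.36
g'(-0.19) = -0.55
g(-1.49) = -4.06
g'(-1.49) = 8.23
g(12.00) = 5771.93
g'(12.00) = 1392.23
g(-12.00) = -4578.55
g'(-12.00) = 1192.55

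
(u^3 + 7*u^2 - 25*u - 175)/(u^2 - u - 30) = (u^2 + 2*u - 35)/(u - 6)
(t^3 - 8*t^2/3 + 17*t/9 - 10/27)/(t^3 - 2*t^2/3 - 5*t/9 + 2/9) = (9*t^2 - 21*t + 10)/(3*(3*t^2 - t - 2))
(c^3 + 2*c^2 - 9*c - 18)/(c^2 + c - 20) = (c^3 + 2*c^2 - 9*c - 18)/(c^2 + c - 20)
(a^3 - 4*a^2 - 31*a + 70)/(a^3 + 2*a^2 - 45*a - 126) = (a^2 + 3*a - 10)/(a^2 + 9*a + 18)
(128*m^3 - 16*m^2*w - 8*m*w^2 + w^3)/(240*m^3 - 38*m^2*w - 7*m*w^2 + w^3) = (-16*m^2 + w^2)/(-30*m^2 + m*w + w^2)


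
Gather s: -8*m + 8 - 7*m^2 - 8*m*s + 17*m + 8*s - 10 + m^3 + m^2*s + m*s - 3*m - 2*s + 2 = m^3 - 7*m^2 + 6*m + s*(m^2 - 7*m + 6)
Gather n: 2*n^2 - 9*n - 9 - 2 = 2*n^2 - 9*n - 11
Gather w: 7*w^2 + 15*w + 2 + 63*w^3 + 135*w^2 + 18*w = 63*w^3 + 142*w^2 + 33*w + 2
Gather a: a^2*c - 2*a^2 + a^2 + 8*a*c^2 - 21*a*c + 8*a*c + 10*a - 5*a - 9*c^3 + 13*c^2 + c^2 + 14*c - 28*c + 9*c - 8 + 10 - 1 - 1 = a^2*(c - 1) + a*(8*c^2 - 13*c + 5) - 9*c^3 + 14*c^2 - 5*c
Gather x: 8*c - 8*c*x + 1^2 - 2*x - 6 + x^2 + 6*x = 8*c + x^2 + x*(4 - 8*c) - 5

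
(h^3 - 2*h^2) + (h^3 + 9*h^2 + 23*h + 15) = 2*h^3 + 7*h^2 + 23*h + 15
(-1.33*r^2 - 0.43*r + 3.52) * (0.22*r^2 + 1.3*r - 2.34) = -0.2926*r^4 - 1.8236*r^3 + 3.3276*r^2 + 5.5822*r - 8.2368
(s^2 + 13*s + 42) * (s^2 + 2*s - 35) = s^4 + 15*s^3 + 33*s^2 - 371*s - 1470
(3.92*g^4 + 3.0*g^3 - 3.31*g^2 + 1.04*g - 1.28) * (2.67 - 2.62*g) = -10.2704*g^5 + 2.6064*g^4 + 16.6822*g^3 - 11.5625*g^2 + 6.1304*g - 3.4176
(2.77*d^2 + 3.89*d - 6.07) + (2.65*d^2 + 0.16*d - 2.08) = 5.42*d^2 + 4.05*d - 8.15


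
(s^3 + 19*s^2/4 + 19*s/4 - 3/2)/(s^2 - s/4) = s + 5 + 6/s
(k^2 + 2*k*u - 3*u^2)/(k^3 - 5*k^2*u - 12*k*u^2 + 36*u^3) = (k - u)/(k^2 - 8*k*u + 12*u^2)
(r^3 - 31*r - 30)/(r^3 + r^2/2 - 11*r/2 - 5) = 2*(r^2 - r - 30)/(2*r^2 - r - 10)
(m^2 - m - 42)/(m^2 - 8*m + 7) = (m + 6)/(m - 1)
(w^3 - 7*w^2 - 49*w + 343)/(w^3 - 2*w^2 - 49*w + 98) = (w - 7)/(w - 2)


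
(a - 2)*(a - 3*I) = a^2 - 2*a - 3*I*a + 6*I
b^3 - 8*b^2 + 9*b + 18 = (b - 6)*(b - 3)*(b + 1)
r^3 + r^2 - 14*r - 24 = (r - 4)*(r + 2)*(r + 3)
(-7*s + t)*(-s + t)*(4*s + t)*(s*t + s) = 28*s^4*t + 28*s^4 - 25*s^3*t^2 - 25*s^3*t - 4*s^2*t^3 - 4*s^2*t^2 + s*t^4 + s*t^3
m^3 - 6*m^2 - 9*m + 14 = (m - 7)*(m - 1)*(m + 2)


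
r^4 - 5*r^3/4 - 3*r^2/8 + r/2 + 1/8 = (r - 1)^2*(r + 1/4)*(r + 1/2)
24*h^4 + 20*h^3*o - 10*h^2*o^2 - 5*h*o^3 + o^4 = (-6*h + o)*(-2*h + o)*(h + o)*(2*h + o)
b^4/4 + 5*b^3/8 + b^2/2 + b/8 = b*(b/4 + 1/4)*(b + 1/2)*(b + 1)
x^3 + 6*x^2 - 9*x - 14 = (x - 2)*(x + 1)*(x + 7)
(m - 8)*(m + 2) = m^2 - 6*m - 16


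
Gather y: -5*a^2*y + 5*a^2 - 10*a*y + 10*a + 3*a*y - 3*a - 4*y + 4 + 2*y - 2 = 5*a^2 + 7*a + y*(-5*a^2 - 7*a - 2) + 2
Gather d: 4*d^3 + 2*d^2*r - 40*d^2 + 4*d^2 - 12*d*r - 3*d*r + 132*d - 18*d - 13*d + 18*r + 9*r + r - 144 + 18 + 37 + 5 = 4*d^3 + d^2*(2*r - 36) + d*(101 - 15*r) + 28*r - 84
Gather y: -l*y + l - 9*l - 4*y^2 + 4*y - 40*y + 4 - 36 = -8*l - 4*y^2 + y*(-l - 36) - 32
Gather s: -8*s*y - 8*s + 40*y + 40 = s*(-8*y - 8) + 40*y + 40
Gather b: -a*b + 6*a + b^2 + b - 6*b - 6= 6*a + b^2 + b*(-a - 5) - 6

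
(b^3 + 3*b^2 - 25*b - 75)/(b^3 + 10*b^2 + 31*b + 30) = (b - 5)/(b + 2)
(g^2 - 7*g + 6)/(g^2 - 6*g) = (g - 1)/g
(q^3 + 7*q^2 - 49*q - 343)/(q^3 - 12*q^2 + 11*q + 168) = (q^2 + 14*q + 49)/(q^2 - 5*q - 24)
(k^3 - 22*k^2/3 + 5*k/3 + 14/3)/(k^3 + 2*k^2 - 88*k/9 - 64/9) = 3*(k^2 - 8*k + 7)/(3*k^2 + 4*k - 32)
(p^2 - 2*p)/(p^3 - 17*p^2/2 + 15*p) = 2*(p - 2)/(2*p^2 - 17*p + 30)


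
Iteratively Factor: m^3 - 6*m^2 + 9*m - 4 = (m - 1)*(m^2 - 5*m + 4) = (m - 4)*(m - 1)*(m - 1)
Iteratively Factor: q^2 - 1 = (q + 1)*(q - 1)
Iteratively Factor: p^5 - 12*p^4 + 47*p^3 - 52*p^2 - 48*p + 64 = (p - 4)*(p^4 - 8*p^3 + 15*p^2 + 8*p - 16) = (p - 4)^2*(p^3 - 4*p^2 - p + 4) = (p - 4)^2*(p + 1)*(p^2 - 5*p + 4) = (p - 4)^3*(p + 1)*(p - 1)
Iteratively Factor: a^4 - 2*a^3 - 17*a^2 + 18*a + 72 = (a + 3)*(a^3 - 5*a^2 - 2*a + 24) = (a - 3)*(a + 3)*(a^2 - 2*a - 8) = (a - 3)*(a + 2)*(a + 3)*(a - 4)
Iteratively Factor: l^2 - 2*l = (l)*(l - 2)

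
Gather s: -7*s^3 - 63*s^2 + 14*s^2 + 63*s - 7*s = -7*s^3 - 49*s^2 + 56*s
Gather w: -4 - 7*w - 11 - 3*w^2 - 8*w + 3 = -3*w^2 - 15*w - 12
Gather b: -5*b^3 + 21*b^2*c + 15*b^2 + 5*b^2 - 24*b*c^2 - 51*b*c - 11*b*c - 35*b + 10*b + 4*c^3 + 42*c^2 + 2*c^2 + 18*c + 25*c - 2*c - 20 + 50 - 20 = -5*b^3 + b^2*(21*c + 20) + b*(-24*c^2 - 62*c - 25) + 4*c^3 + 44*c^2 + 41*c + 10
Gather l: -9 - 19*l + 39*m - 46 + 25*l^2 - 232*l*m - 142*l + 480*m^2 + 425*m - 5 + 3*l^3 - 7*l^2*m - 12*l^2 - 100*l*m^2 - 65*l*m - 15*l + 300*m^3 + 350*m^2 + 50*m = 3*l^3 + l^2*(13 - 7*m) + l*(-100*m^2 - 297*m - 176) + 300*m^3 + 830*m^2 + 514*m - 60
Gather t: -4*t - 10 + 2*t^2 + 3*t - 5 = 2*t^2 - t - 15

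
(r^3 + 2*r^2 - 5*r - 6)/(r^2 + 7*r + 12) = (r^2 - r - 2)/(r + 4)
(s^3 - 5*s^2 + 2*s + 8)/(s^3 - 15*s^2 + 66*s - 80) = (s^2 - 3*s - 4)/(s^2 - 13*s + 40)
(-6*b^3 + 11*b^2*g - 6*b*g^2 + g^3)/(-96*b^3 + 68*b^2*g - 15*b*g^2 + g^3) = (2*b^2 - 3*b*g + g^2)/(32*b^2 - 12*b*g + g^2)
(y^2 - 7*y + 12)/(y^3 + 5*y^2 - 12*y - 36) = (y - 4)/(y^2 + 8*y + 12)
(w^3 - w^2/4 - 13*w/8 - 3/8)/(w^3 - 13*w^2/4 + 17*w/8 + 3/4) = (w + 1)/(w - 2)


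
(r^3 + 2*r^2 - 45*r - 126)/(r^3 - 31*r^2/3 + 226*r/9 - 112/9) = 9*(r^2 + 9*r + 18)/(9*r^2 - 30*r + 16)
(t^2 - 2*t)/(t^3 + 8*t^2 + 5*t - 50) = t/(t^2 + 10*t + 25)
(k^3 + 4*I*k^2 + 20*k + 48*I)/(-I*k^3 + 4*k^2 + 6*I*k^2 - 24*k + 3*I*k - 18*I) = (I*k^3 - 4*k^2 + 20*I*k - 48)/(k^3 + k^2*(-6 + 4*I) + k*(-3 - 24*I) + 18)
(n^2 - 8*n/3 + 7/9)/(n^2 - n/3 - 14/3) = (n - 1/3)/(n + 2)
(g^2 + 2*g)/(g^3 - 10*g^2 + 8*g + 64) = g/(g^2 - 12*g + 32)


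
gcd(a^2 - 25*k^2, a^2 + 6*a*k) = 1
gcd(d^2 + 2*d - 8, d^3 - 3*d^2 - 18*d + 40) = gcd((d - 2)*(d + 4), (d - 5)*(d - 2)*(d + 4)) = d^2 + 2*d - 8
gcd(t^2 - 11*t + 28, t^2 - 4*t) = t - 4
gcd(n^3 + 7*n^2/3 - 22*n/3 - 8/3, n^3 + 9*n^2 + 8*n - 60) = n - 2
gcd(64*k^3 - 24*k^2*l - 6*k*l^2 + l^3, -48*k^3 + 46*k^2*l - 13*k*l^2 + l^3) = 16*k^2 - 10*k*l + l^2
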